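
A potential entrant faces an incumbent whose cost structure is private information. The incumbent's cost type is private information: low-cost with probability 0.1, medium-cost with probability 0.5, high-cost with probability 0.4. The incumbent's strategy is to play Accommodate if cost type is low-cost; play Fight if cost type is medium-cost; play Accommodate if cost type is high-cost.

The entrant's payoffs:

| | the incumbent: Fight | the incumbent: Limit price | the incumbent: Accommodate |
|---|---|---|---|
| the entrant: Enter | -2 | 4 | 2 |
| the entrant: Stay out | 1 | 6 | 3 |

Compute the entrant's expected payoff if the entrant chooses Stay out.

E[Stay out] = 0.1·3 + 0.5·1 + 0.4·3 = 0.3 + 0.5 + 1.2 = 2

2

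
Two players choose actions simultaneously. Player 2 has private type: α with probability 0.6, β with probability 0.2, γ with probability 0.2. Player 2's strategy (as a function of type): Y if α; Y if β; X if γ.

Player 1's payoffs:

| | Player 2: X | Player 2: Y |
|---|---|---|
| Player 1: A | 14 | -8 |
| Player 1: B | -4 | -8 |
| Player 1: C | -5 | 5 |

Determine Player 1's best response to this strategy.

E[A] = 0.6·(-8) + 0.2·(-8) + 0.2·(14) = -3.6
E[B] = 0.6·(-8) + 0.2·(-8) + 0.2·(-4) = -7.2
E[C] = 0.6·(5) + 0.2·(5) + 0.2·(-5) = 3
Best response: C (3 is the largest).

C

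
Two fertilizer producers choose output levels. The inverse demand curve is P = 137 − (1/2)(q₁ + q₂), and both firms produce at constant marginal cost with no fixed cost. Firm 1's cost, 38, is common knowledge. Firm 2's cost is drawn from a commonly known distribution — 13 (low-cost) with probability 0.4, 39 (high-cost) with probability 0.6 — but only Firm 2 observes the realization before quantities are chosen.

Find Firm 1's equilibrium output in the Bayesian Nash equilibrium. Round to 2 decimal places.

59.73

Type-c best response for Firm 2: q₂(c) = (137 − c) − q₁/2.
Firm 1 maximizes expected profit; its first-order condition is 137 − q₁ − (1/2)E[q₂] − 38 = 0.
Substituting E[q₂] and solving: E[c₂] = 28.6, so q₁ = (137 − 2·38 + 28.6)/(3/2) = 59.7333.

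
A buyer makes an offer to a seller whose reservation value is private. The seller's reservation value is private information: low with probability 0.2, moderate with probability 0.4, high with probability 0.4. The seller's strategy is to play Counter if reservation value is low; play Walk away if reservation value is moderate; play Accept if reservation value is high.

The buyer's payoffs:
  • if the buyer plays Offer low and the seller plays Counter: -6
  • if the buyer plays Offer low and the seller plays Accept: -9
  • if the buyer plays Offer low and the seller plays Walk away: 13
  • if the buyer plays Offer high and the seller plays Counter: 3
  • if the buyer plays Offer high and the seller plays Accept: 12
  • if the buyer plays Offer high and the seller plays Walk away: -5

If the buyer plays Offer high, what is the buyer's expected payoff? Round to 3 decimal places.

E[Offer high] = 0.2·3 + 0.4·(-5) + 0.4·12 = 0.6 + (-2) + 4.8 = 3.4

3.400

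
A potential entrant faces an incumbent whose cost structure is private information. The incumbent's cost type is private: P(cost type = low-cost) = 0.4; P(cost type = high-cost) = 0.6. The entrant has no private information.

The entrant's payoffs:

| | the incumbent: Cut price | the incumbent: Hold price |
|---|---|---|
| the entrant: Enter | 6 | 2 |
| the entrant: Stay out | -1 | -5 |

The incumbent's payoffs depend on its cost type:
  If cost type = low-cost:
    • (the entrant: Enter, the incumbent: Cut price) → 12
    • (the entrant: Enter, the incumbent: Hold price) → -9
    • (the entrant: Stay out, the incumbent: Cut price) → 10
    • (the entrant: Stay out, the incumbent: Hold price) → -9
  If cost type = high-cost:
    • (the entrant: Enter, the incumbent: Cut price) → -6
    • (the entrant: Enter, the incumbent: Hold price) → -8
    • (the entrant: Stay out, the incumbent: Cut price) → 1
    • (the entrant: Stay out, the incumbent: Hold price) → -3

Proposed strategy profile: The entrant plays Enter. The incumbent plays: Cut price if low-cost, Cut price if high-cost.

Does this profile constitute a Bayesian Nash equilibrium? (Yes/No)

Yes

A profile is a BNE iff every type of every player is best-responding given beliefs about the other side.
The entrant plays Enter: E[Enter] = 0.4·(6) + 0.6·(6) = 6; E[Stay out] = -1. Best-responding. ✓
The incumbent (cost type low-cost), facing Enter: Cut price gives 12, Hold price gives -9. Proposed Cut price is best. ✓
The incumbent (cost type high-cost), facing Enter: Cut price gives -6, Hold price gives -8. Proposed Cut price is best. ✓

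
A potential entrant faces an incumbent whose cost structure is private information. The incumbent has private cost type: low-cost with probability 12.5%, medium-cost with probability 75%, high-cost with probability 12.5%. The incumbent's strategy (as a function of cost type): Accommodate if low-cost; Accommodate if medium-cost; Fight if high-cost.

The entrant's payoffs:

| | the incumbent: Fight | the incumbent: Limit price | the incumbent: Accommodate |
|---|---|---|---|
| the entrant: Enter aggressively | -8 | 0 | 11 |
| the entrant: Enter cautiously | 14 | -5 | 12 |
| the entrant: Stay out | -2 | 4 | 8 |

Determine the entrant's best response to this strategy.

Enter cautiously

E[Enter aggressively] = 0.125·(11) + 0.75·(11) + 0.125·(-8) = 8.625
E[Enter cautiously] = 0.125·(12) + 0.75·(12) + 0.125·(14) = 12.25
E[Stay out] = 0.125·(8) + 0.75·(8) + 0.125·(-2) = 6.75
Best response: Enter cautiously (12.25 is the largest).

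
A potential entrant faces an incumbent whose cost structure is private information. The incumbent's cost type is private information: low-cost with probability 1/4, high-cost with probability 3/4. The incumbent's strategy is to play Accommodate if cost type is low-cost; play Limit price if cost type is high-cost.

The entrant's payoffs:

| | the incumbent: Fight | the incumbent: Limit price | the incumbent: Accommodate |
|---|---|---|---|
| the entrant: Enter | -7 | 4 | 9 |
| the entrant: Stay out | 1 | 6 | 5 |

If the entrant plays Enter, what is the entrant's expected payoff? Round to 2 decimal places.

5.25

E[Enter] = 1/4·9 + 3/4·4 = 9/4 + 3 = 21/4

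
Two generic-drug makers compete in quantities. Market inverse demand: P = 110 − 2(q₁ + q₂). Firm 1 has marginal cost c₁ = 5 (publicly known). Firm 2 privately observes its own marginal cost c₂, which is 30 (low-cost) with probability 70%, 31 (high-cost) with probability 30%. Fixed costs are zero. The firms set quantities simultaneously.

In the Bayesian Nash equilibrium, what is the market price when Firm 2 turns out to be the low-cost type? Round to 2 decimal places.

48.28

Firm 2 with cost c maximizes (110 − 2(q₁+q₂) − c)·q₂, giving q₂(c) = (110 − c − 2q₁)/4.
E[c₂] = 0.7·30 + 0.3·31 = 30.3
Firm 1's FOC against E[q₂] yields q₁ = (110 − 2·5 + E[c₂])/6 = (110 − 10 + 30.3)/6 = 21.7167.
q₂(low-cost) = 9.14167, so P = 110 − 2·(21.7167 + 9.14167) = 48.2833.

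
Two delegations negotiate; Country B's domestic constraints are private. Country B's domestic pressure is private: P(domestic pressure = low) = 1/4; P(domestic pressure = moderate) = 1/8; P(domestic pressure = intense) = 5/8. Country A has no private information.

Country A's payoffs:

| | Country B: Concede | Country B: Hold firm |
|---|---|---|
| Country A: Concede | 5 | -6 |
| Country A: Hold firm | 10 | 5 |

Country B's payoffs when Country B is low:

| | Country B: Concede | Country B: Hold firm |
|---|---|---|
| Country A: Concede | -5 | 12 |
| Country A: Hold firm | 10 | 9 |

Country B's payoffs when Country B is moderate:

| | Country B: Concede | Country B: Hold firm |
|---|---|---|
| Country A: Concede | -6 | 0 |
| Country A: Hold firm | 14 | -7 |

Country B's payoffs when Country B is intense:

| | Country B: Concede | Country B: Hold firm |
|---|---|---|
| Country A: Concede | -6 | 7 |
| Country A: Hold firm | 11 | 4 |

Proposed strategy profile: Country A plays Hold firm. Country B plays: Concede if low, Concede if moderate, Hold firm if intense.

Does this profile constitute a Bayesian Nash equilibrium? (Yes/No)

No

A profile is a BNE iff every type of every player is best-responding given beliefs about the other side.
Country A plays Hold firm: E[Hold firm] = 1/4·(10) + 1/8·(10) + 5/8·(5) = 55/8; E[Concede] = -15/8. Best-responding. ✓
Country B (domestic pressure low), facing Hold firm: Concede gives 10, Hold firm gives 9. Proposed Concede is best. ✓
Country B (domestic pressure moderate), facing Hold firm: Concede gives 14, Hold firm gives -7. Proposed Concede is best. ✓
Country B (domestic pressure intense), facing Hold firm: Concede gives 11, Hold firm gives 4. Proposed Hold firm is not best — profitable deviation exists. ✗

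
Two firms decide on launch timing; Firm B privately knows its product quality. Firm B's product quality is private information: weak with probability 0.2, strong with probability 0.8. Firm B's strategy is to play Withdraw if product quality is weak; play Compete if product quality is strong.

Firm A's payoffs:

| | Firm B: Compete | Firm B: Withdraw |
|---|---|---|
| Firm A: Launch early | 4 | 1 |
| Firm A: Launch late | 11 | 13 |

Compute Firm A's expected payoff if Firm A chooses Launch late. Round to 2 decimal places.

Take the expectation over Firm B's product quality, weighting each type's action by its prior probability.
E[Launch late] = 0.2·13 + 0.8·11 = 2.6 + 8.8 = 11.4

11.40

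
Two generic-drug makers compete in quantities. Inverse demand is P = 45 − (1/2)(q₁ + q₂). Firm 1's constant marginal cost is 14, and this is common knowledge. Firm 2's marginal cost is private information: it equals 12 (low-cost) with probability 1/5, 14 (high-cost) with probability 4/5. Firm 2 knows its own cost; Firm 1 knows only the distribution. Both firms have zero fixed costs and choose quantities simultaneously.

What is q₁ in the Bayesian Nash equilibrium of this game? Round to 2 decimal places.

20.40

Type-c best response for Firm 2: q₂(c) = (45 − c) − q₁/2.
Firm 1 maximizes expected profit; its first-order condition is 45 − q₁ − (1/2)E[q₂] − 14 = 0.
Substituting E[q₂] and solving: E[c₂] = 13.6, so q₁ = (45 − 2·14 + 13.6)/(3/2) = 20.4.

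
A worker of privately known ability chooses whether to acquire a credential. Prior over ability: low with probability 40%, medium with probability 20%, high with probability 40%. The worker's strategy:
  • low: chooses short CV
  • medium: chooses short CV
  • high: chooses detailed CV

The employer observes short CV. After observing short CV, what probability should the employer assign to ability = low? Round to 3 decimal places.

0.667

P(short CV) = 0.4·1 + 0.2·1 + 0.4·0 = 0.6
P(low | short CV) = (0.4·1) / 0.6 = 0.4 / 0.6 = 0.666667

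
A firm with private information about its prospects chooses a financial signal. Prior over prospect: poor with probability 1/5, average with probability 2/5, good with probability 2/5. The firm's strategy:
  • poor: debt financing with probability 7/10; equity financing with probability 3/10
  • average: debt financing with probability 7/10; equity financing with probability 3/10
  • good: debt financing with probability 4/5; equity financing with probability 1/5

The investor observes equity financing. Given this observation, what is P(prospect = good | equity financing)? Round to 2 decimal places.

Apply Bayes' rule using the sender's strategy as the likelihood.
P(equity financing) = (1/5)·(3/10) + (2/5)·(3/10) + (2/5)·(1/5) = 13/50
P(good | equity financing) = ((2/5)·(1/5)) / (13/50) = (2/25) / (13/50) = 4/13

0.31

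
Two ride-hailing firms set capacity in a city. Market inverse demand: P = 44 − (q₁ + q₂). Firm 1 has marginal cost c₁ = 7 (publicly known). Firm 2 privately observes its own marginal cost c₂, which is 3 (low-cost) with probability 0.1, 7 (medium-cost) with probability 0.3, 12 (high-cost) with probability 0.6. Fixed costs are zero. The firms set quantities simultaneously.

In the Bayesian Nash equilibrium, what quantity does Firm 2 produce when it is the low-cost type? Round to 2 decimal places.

13.90

Type-c best response for Firm 2: q₂(c) = (44 − c)/2 − q₁/2.
Firm 1 maximizes expected profit; its first-order condition is 44 − 2q₁ − E[q₂] − 7 = 0.
Substituting E[q₂] and solving: E[c₂] = 9.6, so q₁ = (44 − 2·7 + 9.6)/3 = 13.2.
q₂(low-cost) = (44 − 3 − 13.2)/2 = 13.9.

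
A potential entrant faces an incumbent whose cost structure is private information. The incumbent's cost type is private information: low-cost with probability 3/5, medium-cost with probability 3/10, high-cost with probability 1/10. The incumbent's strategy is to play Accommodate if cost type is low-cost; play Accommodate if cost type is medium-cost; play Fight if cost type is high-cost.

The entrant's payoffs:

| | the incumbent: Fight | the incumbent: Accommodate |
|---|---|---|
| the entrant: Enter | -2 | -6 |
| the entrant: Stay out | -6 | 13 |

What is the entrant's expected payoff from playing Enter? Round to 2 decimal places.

E[Enter] = 3/5·(-6) + 3/10·(-6) + 1/10·(-2) = (-18/5) + (-9/5) + (-1/5) = -28/5

-5.60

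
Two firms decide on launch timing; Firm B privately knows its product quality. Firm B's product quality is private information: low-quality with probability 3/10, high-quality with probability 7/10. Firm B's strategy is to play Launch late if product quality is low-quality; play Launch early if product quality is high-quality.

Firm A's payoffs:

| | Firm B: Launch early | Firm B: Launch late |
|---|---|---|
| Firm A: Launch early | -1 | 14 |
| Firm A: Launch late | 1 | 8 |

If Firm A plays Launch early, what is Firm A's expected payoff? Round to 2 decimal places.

3.50

Take the expectation over Firm B's product quality, weighting each type's action by its prior probability.
E[Launch early] = 3/10·14 + 7/10·(-1) = 21/5 + (-7/10) = 7/2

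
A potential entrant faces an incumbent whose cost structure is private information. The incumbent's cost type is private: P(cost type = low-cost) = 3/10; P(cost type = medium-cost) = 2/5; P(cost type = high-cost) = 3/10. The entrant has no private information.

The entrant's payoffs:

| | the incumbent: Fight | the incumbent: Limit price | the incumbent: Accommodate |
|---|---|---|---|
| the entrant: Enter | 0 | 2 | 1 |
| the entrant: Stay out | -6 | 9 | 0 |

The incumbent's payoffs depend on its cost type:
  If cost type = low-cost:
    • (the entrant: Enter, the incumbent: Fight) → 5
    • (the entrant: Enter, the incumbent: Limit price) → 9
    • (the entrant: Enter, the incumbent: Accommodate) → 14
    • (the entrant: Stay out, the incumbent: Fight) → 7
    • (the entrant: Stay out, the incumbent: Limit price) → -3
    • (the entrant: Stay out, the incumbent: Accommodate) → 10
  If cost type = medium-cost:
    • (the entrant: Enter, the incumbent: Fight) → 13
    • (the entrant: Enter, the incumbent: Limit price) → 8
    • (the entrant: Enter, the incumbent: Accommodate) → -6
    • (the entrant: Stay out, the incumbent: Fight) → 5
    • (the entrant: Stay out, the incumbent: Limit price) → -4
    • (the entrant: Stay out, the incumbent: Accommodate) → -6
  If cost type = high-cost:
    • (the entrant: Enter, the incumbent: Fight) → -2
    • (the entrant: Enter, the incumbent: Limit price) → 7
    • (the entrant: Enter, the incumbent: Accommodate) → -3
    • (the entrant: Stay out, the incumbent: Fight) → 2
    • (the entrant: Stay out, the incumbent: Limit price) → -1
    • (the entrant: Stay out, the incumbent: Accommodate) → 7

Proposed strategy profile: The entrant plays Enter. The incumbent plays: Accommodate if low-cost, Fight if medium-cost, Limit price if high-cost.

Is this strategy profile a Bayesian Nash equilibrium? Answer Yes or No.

The entrant plays Enter: E[Enter] = 3/10·(1) + 2/5·(0) + 3/10·(2) = 9/10; E[Stay out] = 3/10. Best-responding. ✓
The incumbent (cost type low-cost), facing Enter: Fight gives 5, Limit price gives 9, Accommodate gives 14. Proposed Accommodate is best. ✓
The incumbent (cost type medium-cost), facing Enter: Fight gives 13, Limit price gives 8, Accommodate gives -6. Proposed Fight is best. ✓
The incumbent (cost type high-cost), facing Enter: Fight gives -2, Limit price gives 7, Accommodate gives -3. Proposed Limit price is best. ✓

Yes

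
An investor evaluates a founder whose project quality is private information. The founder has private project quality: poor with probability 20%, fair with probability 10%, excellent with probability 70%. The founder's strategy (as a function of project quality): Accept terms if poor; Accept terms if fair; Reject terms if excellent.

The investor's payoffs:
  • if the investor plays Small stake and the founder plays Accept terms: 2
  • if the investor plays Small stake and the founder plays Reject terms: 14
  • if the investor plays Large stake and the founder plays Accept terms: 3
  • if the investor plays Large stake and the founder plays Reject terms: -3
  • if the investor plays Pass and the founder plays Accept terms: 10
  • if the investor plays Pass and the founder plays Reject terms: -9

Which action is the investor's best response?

E[Small stake] = 0.2·(2) + 0.1·(2) + 0.7·(14) = 10.4
E[Large stake] = 0.2·(3) + 0.1·(3) + 0.7·(-3) = -1.2
E[Pass] = 0.2·(10) + 0.1·(10) + 0.7·(-9) = -3.3
Best response: Small stake (10.4 is the largest).

Small stake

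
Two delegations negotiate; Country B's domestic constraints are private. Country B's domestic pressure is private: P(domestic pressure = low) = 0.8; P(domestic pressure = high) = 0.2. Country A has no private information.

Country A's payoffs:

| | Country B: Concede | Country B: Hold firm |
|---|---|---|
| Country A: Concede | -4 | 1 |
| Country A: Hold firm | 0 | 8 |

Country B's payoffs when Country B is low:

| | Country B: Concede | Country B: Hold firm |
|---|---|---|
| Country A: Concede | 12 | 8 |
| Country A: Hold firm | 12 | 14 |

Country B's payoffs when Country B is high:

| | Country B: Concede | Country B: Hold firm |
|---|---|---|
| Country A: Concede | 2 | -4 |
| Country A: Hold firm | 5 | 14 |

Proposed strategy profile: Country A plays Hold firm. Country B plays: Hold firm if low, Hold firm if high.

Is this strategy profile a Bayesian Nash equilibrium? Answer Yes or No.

Yes

A profile is a BNE iff every type of every player is best-responding given beliefs about the other side.
Country A plays Hold firm: E[Hold firm] = 0.8·(8) + 0.2·(8) = 8; E[Concede] = 1. Best-responding. ✓
Country B (domestic pressure low), facing Hold firm: Concede gives 12, Hold firm gives 14. Proposed Hold firm is best. ✓
Country B (domestic pressure high), facing Hold firm: Concede gives 5, Hold firm gives 14. Proposed Hold firm is best. ✓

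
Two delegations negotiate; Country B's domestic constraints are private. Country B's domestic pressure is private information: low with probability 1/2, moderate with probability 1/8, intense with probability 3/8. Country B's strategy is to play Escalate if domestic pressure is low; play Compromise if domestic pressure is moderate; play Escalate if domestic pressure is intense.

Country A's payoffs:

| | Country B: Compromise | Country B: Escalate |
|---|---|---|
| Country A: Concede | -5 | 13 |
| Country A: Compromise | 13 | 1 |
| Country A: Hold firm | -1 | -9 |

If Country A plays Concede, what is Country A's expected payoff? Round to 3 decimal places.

10.750

Take the expectation over Country B's domestic pressure, weighting each type's action by its prior probability.
E[Concede] = 1/2·13 + 1/8·(-5) + 3/8·13 = 13/2 + (-5/8) + 39/8 = 43/4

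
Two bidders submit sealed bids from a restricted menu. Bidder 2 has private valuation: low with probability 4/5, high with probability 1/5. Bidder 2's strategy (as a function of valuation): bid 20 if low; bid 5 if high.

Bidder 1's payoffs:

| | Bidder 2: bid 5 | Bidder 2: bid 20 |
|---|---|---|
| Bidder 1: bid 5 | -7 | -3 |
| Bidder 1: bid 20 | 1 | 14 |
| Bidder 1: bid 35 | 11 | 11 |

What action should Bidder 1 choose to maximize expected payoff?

bid 20

E[bid 5] = 4/5·(-3) + 1/5·(-7) = -19/5
E[bid 20] = 4/5·(14) + 1/5·(1) = 57/5
E[bid 35] = 4/5·(11) + 1/5·(11) = 11
Best response: bid 20 (57/5 is the largest).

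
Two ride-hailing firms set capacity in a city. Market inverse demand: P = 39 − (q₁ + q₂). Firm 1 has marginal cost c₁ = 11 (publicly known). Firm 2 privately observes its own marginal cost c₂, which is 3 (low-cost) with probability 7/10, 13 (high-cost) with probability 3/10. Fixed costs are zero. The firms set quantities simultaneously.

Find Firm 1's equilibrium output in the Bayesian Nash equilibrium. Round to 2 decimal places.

Type-c best response for Firm 2: q₂(c) = (39 − c)/2 − q₁/2.
Firm 1 maximizes expected profit; its first-order condition is 39 − 2q₁ − E[q₂] − 11 = 0.
Substituting E[q₂] and solving: E[c₂] = 6, so q₁ = (39 − 2·11 + 6)/3 = 7.66667.

7.67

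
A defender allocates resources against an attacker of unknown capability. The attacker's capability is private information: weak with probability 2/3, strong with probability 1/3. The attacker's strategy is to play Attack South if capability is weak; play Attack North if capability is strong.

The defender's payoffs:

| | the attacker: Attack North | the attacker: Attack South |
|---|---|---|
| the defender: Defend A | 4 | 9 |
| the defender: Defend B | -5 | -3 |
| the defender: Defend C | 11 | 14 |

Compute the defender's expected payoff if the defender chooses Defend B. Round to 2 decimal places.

-3.67

E[Defend B] = 2/3·(-3) + 1/3·(-5) = (-2) + (-5/3) = -11/3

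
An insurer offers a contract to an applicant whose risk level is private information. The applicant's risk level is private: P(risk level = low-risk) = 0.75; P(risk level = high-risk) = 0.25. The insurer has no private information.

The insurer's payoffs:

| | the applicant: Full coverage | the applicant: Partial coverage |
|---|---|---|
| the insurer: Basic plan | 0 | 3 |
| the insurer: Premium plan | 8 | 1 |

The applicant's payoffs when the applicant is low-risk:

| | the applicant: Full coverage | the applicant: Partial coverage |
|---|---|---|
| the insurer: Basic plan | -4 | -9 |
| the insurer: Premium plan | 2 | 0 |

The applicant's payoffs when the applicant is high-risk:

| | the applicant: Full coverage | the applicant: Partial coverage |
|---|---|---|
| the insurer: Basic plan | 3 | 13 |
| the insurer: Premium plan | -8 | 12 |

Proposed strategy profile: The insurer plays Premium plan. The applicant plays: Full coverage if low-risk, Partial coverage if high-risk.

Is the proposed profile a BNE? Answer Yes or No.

A profile is a BNE iff every type of every player is best-responding given beliefs about the other side.
The insurer plays Premium plan: E[Premium plan] = 0.75·(8) + 0.25·(1) = 6.25; E[Basic plan] = 0.75. Best-responding. ✓
The applicant (risk level low-risk), facing Premium plan: Full coverage gives 2, Partial coverage gives 0. Proposed Full coverage is best. ✓
The applicant (risk level high-risk), facing Premium plan: Full coverage gives -8, Partial coverage gives 12. Proposed Partial coverage is best. ✓

Yes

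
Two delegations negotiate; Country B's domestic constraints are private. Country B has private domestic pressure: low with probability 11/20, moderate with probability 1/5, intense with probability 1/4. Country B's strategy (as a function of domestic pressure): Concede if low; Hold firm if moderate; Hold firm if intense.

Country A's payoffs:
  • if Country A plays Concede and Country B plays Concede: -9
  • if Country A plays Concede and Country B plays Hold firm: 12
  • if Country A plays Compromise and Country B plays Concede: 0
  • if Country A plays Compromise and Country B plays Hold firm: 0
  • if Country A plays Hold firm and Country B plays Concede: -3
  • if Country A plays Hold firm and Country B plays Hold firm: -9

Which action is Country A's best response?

Concede

E[Concede] = 11/20·(-9) + 1/5·(12) + 1/4·(12) = 9/20
E[Compromise] = 11/20·(0) + 1/5·(0) + 1/4·(0) = 0
E[Hold firm] = 11/20·(-3) + 1/5·(-9) + 1/4·(-9) = -57/10
Best response: Concede (9/20 is the largest).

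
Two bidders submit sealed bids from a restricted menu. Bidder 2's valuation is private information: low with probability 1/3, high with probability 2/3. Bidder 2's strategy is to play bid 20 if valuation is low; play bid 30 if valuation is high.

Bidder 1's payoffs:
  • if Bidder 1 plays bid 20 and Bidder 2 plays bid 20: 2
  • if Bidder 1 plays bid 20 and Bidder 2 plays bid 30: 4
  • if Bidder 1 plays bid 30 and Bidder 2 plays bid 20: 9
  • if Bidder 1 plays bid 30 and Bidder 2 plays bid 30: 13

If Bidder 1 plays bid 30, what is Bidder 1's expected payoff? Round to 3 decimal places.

11.667

E[bid 30] = 1/3·9 + 2/3·13 = 3 + 26/3 = 35/3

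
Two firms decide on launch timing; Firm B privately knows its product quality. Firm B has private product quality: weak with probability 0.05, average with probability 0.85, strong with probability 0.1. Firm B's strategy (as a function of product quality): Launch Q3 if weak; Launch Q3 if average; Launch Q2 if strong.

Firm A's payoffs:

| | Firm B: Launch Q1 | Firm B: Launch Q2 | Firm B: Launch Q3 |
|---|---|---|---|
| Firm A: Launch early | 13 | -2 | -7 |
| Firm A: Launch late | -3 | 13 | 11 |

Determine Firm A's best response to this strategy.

Launch late

E[Launch early] = 0.05·(-7) + 0.85·(-7) + 0.1·(-2) = -6.5
E[Launch late] = 0.05·(11) + 0.85·(11) + 0.1·(13) = 11.2
Best response: Launch late (11.2 is the largest).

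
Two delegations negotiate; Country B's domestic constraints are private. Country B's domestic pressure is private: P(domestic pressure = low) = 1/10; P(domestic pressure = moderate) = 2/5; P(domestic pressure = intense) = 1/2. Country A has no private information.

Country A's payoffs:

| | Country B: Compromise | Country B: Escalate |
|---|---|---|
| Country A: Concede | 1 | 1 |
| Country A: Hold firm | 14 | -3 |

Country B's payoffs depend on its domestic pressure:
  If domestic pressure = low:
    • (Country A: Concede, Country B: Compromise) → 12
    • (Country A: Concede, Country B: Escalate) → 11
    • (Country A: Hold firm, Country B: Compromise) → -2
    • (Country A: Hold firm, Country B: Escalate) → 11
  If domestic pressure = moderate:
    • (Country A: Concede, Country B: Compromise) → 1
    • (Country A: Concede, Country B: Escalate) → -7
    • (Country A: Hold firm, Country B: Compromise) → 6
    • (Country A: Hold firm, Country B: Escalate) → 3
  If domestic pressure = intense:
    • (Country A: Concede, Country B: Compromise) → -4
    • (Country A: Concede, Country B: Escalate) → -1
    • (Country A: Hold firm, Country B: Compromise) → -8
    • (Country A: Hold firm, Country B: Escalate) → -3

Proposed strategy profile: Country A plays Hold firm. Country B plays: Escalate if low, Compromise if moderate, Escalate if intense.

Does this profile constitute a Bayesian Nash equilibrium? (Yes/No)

Yes

Country A plays Hold firm: E[Hold firm] = 1/10·(-3) + 2/5·(14) + 1/2·(-3) = 19/5; E[Concede] = 1. Best-responding. ✓
Country B (domestic pressure low), facing Hold firm: Compromise gives -2, Escalate gives 11. Proposed Escalate is best. ✓
Country B (domestic pressure moderate), facing Hold firm: Compromise gives 6, Escalate gives 3. Proposed Compromise is best. ✓
Country B (domestic pressure intense), facing Hold firm: Compromise gives -8, Escalate gives -3. Proposed Escalate is best. ✓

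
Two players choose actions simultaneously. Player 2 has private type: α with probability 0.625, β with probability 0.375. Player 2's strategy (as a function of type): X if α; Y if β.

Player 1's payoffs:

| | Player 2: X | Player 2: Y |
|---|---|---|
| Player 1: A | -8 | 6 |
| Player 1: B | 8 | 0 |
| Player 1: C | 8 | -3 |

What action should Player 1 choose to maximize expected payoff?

E[A] = 0.625·(-8) + 0.375·(6) = -2.75
E[B] = 0.625·(8) + 0.375·(0) = 5
E[C] = 0.625·(8) + 0.375·(-3) = 3.875
Best response: B (5 is the largest).

B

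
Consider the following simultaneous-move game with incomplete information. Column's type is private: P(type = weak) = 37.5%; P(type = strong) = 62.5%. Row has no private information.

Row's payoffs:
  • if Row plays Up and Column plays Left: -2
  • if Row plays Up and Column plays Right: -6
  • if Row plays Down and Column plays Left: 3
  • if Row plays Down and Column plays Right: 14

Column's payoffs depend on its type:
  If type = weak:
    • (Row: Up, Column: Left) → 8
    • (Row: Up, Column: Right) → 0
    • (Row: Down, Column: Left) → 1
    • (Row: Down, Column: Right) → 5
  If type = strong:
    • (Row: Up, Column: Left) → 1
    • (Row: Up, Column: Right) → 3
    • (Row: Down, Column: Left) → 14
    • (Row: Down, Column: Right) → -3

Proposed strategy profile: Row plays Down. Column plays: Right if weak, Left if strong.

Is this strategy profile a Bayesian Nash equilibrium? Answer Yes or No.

A profile is a BNE iff every type of every player is best-responding given beliefs about the other side.
Row plays Down: E[Down] = 0.375·(14) + 0.625·(3) = 7.125; E[Up] = -3.5. Best-responding. ✓
Column (type weak), facing Down: Left gives 1, Right gives 5. Proposed Right is best. ✓
Column (type strong), facing Down: Left gives 14, Right gives -3. Proposed Left is best. ✓

Yes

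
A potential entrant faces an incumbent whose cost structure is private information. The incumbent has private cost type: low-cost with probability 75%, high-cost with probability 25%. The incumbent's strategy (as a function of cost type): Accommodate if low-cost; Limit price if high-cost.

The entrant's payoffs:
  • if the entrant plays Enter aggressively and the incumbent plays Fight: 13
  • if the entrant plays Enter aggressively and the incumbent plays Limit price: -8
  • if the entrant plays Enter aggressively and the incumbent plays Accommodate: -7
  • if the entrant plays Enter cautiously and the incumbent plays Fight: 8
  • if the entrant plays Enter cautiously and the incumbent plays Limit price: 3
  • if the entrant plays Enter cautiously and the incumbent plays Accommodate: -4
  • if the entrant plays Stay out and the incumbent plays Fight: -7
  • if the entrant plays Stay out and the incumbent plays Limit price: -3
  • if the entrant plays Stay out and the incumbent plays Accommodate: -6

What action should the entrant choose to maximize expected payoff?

E[Enter aggressively] = 0.75·(-7) + 0.25·(-8) = -7.25
E[Enter cautiously] = 0.75·(-4) + 0.25·(3) = -2.25
E[Stay out] = 0.75·(-6) + 0.25·(-3) = -5.25
Best response: Enter cautiously (-2.25 is the largest).

Enter cautiously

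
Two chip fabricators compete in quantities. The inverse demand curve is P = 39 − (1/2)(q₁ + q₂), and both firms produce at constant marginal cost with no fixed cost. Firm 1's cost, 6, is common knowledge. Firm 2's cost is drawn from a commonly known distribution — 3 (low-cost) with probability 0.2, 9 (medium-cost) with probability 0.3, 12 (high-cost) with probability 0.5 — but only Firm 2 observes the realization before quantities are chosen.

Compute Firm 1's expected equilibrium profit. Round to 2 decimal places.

Each type of Firm 2 best-responds to q₁; Firm 1 best-responds to the expected q₂ over Firm 2's types.
Firm 2 with cost c maximizes (39 − (1/2)(q₁+q₂) − c)·q₂, giving q₂(c) = (39 − c − (1/2)q₁).
E[c₂] = 0.2·3 + 0.3·9 + 0.5·12 = 9.3
Firm 1's FOC against E[q₂] yields q₁ = (39 − 2·6 + E[c₂])/(3/2) = (39 − 12 + 9.3)/(3/2) = 24.2.
E[P] = 39 − (1/2)·(q₁ + E[q₂]) = 18.1; Firm 1's expected profit = (E[P] − 6)·q₁ = (18.1 − 6)·24.2 = 292.82.

292.82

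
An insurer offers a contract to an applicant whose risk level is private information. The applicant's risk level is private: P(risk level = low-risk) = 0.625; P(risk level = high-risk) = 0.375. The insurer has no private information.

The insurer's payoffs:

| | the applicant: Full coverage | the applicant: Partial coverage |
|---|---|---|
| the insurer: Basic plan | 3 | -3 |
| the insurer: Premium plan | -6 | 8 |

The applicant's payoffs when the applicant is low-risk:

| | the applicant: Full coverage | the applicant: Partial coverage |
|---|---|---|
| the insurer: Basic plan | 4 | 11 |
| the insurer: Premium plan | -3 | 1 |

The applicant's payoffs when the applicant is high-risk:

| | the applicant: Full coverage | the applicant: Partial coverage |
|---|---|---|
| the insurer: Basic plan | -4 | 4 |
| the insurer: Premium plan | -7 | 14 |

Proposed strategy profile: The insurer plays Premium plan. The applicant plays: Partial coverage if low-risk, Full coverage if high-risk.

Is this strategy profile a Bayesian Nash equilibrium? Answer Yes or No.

No

The insurer plays Premium plan: E[Premium plan] = 0.625·(8) + 0.375·(-6) = 2.75; E[Basic plan] = -0.75. Best-responding. ✓
The applicant (risk level low-risk), facing Premium plan: Full coverage gives -3, Partial coverage gives 1. Proposed Partial coverage is best. ✓
The applicant (risk level high-risk), facing Premium plan: Full coverage gives -7, Partial coverage gives 14. Proposed Full coverage is not best — profitable deviation exists. ✗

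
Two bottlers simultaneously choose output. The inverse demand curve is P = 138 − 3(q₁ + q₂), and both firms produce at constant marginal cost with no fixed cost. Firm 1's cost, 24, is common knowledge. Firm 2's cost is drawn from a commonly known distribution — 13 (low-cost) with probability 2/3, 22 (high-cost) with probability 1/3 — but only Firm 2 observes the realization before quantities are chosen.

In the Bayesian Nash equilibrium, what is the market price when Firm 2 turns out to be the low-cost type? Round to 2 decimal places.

Firm 2 with cost c maximizes (138 − 3(q₁+q₂) − c)·q₂, giving q₂(c) = (138 − c − 3q₁)/6.
E[c₂] = 2/3·13 + 1/3·22 = 16
Firm 1's FOC against E[q₂] yields q₁ = (138 − 2·24 + E[c₂])/9 = (138 − 48 + 16)/9 = 11.7778.
q₂(low-cost) = 14.9444, so P = 138 − 3·(11.7778 + 14.9444) = 57.8333.

57.83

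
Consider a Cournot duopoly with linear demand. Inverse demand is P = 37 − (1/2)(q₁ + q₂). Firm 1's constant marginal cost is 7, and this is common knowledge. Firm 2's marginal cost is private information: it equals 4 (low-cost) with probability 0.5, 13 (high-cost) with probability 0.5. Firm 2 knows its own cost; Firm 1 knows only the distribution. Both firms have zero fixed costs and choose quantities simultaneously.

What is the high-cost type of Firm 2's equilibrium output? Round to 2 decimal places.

Firm 2 with cost c maximizes (37 − (1/2)(q₁+q₂) − c)·q₂, giving q₂(c) = (37 − c − (1/2)q₁).
E[c₂] = 0.5·4 + 0.5·13 = 8.5
Firm 1's FOC against E[q₂] yields q₁ = (37 − 2·7 + E[c₂])/(3/2) = (37 − 14 + 8.5)/(3/2) = 21.
q₂(high-cost) = (37 − 13 − (1/2)·21) = 13.5.

13.50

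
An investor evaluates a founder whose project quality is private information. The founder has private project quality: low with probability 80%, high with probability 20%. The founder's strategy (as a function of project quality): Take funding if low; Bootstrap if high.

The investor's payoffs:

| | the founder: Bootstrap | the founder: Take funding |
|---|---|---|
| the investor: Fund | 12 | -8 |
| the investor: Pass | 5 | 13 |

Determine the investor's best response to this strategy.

Pass

E[Fund] = 0.8·(-8) + 0.2·(12) = -4
E[Pass] = 0.8·(13) + 0.2·(5) = 11.4
Best response: Pass (11.4 is the largest).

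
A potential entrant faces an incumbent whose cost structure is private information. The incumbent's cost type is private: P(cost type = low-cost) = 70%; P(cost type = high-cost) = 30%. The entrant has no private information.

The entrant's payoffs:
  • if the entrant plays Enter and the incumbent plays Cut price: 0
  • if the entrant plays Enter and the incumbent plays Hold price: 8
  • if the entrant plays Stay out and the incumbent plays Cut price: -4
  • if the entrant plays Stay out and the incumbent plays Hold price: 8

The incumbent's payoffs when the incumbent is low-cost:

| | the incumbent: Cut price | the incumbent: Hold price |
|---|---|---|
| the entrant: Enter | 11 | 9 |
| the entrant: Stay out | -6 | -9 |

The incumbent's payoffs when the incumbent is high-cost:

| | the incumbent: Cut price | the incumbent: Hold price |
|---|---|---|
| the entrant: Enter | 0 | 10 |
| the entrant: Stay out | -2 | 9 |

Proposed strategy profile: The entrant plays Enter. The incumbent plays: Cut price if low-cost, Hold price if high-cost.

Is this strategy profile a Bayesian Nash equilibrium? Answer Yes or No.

Yes

A profile is a BNE iff every type of every player is best-responding given beliefs about the other side.
The entrant plays Enter: E[Enter] = 0.7·(0) + 0.3·(8) = 2.4; E[Stay out] = -0.4. Best-responding. ✓
The incumbent (cost type low-cost), facing Enter: Cut price gives 11, Hold price gives 9. Proposed Cut price is best. ✓
The incumbent (cost type high-cost), facing Enter: Cut price gives 0, Hold price gives 10. Proposed Hold price is best. ✓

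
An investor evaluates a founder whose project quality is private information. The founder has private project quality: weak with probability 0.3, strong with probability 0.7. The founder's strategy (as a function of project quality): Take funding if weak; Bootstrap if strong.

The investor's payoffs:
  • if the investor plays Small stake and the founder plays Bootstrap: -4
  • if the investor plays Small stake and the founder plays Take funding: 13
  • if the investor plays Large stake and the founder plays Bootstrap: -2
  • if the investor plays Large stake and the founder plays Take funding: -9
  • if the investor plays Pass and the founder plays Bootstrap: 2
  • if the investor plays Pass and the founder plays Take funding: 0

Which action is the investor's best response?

E[Small stake] = 0.3·(13) + 0.7·(-4) = 1.1
E[Large stake] = 0.3·(-9) + 0.7·(-2) = -4.1
E[Pass] = 0.3·(0) + 0.7·(2) = 1.4
Best response: Pass (1.4 is the largest).

Pass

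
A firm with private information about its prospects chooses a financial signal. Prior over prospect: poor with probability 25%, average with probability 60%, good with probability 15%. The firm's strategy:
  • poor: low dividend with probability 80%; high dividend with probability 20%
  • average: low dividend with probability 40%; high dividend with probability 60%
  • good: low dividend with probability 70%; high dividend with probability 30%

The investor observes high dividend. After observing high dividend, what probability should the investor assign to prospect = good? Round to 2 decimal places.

P(high dividend) = 0.25·0.2 + 0.6·0.6 + 0.15·0.3 = 0.455
P(good | high dividend) = (0.15·0.3) / 0.455 = 0.045 / 0.455 = 0.0989011

0.10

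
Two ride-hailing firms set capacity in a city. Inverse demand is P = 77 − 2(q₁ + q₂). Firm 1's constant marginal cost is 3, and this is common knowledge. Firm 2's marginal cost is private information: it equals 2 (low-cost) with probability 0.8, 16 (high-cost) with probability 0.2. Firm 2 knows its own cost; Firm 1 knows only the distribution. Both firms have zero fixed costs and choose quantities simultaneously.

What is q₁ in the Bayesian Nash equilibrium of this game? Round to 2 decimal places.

Firm 2 with cost c maximizes (77 − 2(q₁+q₂) − c)·q₂, giving q₂(c) = (77 − c − 2q₁)/4.
E[c₂] = 0.8·2 + 0.2·16 = 4.8
Firm 1's FOC against E[q₂] yields q₁ = (77 − 2·3 + E[c₂])/6 = (77 − 6 + 4.8)/6 = 12.6333.

12.63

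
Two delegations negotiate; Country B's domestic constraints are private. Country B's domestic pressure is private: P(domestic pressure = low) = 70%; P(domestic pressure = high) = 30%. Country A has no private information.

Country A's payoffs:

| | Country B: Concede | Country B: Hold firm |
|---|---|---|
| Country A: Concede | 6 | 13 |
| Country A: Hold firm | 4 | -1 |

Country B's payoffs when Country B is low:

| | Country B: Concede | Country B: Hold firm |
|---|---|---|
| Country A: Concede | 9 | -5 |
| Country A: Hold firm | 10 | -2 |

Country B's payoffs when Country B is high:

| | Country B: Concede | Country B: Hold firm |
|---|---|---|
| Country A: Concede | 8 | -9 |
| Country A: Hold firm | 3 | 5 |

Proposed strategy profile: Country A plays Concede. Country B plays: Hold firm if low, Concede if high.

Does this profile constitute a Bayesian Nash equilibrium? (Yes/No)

No

A profile is a BNE iff every type of every player is best-responding given beliefs about the other side.
Country A plays Concede: E[Concede] = 0.7·(13) + 0.3·(6) = 10.9; E[Hold firm] = 0.5. Best-responding. ✓
Country B (domestic pressure low), facing Concede: Concede gives 9, Hold firm gives -5. Proposed Hold firm is not best — profitable deviation exists. ✗
Country B (domestic pressure high), facing Concede: Concede gives 8, Hold firm gives -9. Proposed Concede is best. ✓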